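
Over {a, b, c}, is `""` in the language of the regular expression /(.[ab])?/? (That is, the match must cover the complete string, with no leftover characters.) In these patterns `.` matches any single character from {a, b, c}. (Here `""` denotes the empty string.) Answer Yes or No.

Yes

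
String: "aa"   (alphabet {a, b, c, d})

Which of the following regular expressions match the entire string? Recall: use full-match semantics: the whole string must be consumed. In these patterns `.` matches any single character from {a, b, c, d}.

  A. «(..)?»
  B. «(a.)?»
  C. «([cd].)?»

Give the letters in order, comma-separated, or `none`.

A → match
B → match
C → no match

A, B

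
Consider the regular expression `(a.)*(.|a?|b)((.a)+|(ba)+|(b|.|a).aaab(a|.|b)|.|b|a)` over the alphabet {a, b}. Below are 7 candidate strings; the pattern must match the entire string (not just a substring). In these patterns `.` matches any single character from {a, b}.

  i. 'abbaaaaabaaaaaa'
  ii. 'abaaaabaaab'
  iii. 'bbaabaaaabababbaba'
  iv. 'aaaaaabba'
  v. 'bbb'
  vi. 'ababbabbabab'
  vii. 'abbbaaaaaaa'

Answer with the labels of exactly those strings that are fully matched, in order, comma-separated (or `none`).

iv, vii

i → no match
ii → no match
iii → no match
iv → match
v → no match
vi → no match
vii → match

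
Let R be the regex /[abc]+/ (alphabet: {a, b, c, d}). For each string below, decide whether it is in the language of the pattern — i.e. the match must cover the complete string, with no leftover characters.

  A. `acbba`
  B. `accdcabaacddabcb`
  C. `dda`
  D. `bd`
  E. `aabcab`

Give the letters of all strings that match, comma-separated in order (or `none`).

A → match
B → no match
C → no match
D → no match
E → match

A, E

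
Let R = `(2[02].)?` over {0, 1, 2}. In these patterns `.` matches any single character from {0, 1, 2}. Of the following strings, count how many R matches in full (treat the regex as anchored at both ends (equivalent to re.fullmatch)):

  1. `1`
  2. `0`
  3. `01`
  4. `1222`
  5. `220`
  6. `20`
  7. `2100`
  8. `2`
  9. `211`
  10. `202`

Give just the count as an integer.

2

1 → no match
2 → no match
3 → no match
4 → no match
5 → match
6 → no match
7 → no match
8 → no match
9 → no match
10 → match
Total matched: 2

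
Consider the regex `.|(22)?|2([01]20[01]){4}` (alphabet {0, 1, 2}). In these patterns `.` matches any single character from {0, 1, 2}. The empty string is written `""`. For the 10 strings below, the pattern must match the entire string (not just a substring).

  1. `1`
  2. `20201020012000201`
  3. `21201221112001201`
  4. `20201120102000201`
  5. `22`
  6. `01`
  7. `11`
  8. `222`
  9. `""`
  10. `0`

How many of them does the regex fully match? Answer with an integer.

6

1 → match
2 → match
3 → no match
4 → match
5 → match
6 → no match
7 → no match
8 → no match
9 → match
10 → match
Total matched: 6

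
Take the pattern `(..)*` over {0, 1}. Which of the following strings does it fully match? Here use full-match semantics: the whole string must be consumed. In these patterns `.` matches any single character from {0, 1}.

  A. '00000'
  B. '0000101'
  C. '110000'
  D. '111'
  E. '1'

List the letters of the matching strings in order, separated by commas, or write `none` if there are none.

A. '00000' → no match
B. '0000101' → no match
C. '110000' → match
D. '111' → no match
E. '1' → no match

C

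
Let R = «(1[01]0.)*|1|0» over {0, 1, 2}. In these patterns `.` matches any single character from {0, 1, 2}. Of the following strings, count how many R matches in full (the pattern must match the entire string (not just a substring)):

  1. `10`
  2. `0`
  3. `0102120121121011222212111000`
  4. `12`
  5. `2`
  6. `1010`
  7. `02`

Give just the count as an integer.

1

1 → no match
2 → match
3 → no match
4 → no match
5 → no match
6 → no match
7 → no match
Total matched: 1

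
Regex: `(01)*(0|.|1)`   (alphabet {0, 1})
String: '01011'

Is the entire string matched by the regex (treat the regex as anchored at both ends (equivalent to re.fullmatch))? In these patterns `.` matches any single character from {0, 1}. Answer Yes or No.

Yes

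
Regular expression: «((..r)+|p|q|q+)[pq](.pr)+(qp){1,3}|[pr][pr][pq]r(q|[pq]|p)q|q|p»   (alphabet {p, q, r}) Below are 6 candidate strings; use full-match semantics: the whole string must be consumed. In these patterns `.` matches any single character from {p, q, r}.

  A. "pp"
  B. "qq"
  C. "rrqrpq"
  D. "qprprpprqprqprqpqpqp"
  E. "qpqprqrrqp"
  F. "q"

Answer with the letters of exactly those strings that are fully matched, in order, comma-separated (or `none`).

A → no match
B → no match
C → match
D → match
E → no match
F → match

C, D, F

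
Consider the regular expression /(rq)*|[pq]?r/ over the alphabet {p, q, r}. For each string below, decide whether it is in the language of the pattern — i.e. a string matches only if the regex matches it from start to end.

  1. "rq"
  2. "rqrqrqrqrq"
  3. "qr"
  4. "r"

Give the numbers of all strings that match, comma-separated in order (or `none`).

1, 2, 3, 4

1 → match
2 → match
3 → match
4 → match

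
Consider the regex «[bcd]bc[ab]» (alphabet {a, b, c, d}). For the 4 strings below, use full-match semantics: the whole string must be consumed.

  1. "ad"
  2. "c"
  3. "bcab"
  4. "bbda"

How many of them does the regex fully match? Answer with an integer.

0

1 → no match
2 → no match
3 → no match
4 → no match
Total matched: 0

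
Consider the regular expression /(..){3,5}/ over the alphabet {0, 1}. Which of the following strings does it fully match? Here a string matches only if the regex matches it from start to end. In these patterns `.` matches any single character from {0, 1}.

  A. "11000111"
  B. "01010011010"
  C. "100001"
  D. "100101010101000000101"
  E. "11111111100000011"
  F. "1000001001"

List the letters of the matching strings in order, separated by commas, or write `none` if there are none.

A. "11000111" → match
B. "01010011010" → no match
C. "100001" → match
D → no match
E → no match
F. "1000001001" → match

A, C, F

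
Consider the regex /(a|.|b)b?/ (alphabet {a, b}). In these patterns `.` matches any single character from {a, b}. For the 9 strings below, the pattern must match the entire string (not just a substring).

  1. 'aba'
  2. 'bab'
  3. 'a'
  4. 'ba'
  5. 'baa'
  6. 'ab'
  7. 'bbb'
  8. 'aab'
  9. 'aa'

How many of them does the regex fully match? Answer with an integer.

1 → no match
2 → no match
3 → match
4 → no match
5 → no match
6 → match
7 → no match
8 → no match
9 → no match
Total matched: 2

2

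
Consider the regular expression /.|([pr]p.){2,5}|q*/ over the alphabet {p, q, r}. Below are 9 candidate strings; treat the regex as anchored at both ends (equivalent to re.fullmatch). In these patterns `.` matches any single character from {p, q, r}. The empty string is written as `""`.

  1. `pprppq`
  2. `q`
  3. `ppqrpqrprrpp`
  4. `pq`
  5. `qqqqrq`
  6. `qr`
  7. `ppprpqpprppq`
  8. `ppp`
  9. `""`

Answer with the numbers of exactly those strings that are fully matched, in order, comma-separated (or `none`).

1 → match
2 → match
3 → match
4 → no match
5 → no match
6 → no match
7 → match
8 → no match
9 → match

1, 2, 3, 7, 9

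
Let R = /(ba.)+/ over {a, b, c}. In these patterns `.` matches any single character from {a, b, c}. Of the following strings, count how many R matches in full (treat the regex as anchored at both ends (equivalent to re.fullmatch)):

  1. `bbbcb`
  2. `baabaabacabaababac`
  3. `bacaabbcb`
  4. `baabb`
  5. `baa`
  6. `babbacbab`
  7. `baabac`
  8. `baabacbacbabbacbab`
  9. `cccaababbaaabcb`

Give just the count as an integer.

1. `bbbcb` → no match — must start with `ba`
2 → no match
3. `bacaabbcb` → no match
4. `baabb` → no match
5. `baa` → match
6. `babbacbab` → match
7. `baabac` → match
8 → match
9 → no match — must start with `ba`
Total matched: 4

4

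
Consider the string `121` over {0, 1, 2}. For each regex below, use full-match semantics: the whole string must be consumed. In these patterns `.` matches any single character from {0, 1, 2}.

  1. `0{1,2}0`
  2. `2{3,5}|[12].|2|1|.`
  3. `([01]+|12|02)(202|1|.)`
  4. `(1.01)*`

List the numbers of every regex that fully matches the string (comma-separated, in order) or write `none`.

1 → no match — must start with `0`
2 → no match
3 → match
4 → no match

3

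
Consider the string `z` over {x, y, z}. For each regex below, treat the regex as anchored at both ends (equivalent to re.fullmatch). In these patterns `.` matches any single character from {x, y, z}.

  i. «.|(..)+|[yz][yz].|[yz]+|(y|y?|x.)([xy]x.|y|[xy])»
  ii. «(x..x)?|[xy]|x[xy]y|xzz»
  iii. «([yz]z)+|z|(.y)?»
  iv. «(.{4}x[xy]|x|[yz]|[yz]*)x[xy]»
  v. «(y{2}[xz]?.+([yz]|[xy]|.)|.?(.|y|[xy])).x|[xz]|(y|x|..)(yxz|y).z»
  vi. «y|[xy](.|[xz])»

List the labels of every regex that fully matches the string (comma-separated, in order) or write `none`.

i → match
ii → no match
iii → match
iv → no match
v → match
vi → no match

i, iii, v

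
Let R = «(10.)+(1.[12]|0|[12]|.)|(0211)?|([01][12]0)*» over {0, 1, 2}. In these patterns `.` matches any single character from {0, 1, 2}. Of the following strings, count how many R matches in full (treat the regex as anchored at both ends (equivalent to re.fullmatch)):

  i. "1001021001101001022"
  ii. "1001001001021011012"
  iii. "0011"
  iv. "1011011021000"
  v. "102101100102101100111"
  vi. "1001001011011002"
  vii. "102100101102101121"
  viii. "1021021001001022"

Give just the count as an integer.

6

i → no match
ii → match
iii → no match
iv → match
v → match
vi → match
vii → match
viii → match
Total matched: 6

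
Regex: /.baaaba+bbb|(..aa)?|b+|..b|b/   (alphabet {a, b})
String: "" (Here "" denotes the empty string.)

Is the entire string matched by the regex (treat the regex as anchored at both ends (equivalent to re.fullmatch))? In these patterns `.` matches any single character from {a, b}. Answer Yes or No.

Yes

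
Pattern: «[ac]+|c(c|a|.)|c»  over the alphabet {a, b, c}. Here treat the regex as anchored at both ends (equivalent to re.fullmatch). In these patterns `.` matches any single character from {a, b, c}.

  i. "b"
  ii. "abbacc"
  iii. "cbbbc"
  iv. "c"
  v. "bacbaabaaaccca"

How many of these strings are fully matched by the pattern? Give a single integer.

1

i → no match
ii → no match
iii → no match
iv → match
v → no match
Total matched: 1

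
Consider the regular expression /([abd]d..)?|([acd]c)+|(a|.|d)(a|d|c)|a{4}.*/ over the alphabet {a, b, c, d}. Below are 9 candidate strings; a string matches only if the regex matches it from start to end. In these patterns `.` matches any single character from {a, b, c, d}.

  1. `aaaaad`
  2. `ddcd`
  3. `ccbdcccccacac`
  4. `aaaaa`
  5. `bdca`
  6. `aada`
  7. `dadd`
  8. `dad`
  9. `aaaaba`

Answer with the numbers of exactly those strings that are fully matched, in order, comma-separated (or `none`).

1 → match
2 → match
3 → no match
4 → match
5 → match
6 → no match
7 → no match
8 → no match
9 → match

1, 2, 4, 5, 9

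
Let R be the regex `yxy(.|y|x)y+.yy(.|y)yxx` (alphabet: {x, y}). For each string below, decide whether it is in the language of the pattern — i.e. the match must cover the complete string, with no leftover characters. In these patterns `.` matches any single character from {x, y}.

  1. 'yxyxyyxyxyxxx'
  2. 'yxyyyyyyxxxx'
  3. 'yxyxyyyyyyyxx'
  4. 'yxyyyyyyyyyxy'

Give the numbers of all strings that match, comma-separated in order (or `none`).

1 → no match — must end with 'yxx'
2 → no match — must end with 'yxx'
3 → match
4 → no match — must end with 'yxx'

3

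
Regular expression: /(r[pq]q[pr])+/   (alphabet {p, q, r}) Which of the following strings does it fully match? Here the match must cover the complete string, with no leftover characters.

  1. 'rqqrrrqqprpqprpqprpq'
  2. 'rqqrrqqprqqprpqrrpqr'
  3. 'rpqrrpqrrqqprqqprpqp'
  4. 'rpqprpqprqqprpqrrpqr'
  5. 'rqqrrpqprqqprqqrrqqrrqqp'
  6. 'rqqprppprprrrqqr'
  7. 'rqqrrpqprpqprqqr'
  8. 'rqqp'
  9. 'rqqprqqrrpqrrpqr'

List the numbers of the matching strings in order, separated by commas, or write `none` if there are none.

2, 3, 4, 5, 7, 8, 9

1 → no match
2 → match
3 → match
4 → match
5 → match
6 → no match
7 → match
8 → match
9 → match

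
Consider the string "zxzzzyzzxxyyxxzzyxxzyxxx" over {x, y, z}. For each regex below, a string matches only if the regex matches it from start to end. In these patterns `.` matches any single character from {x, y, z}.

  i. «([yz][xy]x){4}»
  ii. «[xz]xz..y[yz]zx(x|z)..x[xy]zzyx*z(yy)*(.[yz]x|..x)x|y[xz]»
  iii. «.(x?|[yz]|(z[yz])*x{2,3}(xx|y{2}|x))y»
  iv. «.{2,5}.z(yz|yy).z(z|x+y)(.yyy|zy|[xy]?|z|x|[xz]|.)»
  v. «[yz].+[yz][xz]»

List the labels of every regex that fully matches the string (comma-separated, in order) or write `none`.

i → no match
ii → match
iii → no match — must end with "y"
iv → no match
v → no match

ii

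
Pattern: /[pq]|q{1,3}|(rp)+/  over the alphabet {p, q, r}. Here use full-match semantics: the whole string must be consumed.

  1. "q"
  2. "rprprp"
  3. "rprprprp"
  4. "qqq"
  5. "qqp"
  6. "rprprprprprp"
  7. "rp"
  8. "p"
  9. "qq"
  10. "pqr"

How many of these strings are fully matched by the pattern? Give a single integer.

8

1 → match
2 → match
3 → match
4 → match
5 → no match
6 → match
7 → match
8 → match
9 → match
10 → no match
Total matched: 8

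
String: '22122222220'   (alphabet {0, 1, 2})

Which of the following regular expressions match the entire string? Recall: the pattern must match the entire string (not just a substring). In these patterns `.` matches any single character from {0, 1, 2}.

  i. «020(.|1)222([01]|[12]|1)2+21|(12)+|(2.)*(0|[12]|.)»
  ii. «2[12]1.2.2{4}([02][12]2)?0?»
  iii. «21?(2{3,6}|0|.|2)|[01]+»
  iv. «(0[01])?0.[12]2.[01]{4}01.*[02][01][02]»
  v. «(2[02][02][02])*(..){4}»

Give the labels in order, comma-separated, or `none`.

i → no match
ii → match
iii → no match
iv → no match
v → no match

ii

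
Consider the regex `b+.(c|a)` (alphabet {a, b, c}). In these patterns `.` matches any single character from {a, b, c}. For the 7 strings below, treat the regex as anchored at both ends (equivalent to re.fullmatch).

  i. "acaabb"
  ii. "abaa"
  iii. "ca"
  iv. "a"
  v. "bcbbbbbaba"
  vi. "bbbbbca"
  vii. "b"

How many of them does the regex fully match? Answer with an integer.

1

i → no match — must start with "b"
ii → no match — must start with "b"
iii → no match — must start with "b"
iv → no match — must start with "b"
v → no match
vi → match
vii → no match
Total matched: 1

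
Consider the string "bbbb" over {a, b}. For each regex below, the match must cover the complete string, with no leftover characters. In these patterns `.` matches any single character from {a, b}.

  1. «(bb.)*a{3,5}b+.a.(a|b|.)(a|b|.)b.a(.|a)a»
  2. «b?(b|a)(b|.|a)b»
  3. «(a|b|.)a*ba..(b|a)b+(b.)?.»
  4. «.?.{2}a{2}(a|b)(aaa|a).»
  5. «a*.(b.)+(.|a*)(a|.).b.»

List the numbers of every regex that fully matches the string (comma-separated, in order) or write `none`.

1 → no match — must end with "a"
2 → match
3 → no match
4 → no match
5 → no match

2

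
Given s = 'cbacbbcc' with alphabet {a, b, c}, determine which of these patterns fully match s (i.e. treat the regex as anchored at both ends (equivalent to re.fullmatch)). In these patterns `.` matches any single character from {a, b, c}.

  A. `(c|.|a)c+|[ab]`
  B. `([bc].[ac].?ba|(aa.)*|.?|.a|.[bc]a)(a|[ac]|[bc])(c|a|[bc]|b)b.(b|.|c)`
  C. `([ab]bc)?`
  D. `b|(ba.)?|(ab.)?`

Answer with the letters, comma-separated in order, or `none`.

B

A → no match
B → match
C → no match
D → no match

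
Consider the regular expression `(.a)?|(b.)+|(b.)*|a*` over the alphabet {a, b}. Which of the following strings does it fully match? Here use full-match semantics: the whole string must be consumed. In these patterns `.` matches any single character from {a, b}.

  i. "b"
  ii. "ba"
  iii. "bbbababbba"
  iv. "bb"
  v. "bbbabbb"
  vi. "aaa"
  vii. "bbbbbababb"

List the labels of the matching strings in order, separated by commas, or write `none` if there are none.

ii, iii, iv, vi, vii

i. "b" → no match
ii. "ba" → match
iii. "bbbababbba" → match
iv. "bb" → match
v. "bbbabbb" → no match
vi. "aaa" → match
vii. "bbbbbababb" → match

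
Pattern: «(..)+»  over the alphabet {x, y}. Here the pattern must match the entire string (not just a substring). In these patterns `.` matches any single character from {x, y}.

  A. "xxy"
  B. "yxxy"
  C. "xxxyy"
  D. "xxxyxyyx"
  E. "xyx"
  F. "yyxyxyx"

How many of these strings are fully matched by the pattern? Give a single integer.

2

A → no match
B → match
C → no match
D → match
E → no match
F → no match
Total matched: 2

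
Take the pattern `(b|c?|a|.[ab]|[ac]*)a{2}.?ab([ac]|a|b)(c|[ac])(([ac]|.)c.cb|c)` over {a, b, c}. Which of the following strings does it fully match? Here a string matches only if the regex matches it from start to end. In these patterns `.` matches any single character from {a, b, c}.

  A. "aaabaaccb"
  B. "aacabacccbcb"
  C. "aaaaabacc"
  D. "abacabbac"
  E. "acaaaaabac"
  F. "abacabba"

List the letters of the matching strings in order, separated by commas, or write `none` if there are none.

A → no match
B → match
C → match
D → no match
E → no match
F → no match

B, C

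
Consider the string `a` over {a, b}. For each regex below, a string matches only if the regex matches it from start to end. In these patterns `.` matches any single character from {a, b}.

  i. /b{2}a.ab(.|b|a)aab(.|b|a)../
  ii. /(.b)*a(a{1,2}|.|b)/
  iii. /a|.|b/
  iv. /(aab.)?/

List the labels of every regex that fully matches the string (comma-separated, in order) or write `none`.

i → no match — must start with `b`
ii → no match
iii → match
iv → no match

iii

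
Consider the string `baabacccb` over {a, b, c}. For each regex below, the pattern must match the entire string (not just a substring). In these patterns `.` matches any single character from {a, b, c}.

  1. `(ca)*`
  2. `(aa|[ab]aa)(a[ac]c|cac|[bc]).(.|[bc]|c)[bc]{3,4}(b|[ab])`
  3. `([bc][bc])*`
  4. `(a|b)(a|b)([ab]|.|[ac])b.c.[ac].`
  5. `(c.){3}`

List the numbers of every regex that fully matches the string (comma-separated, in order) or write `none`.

1 → no match
2 → no match
3 → no match
4 → match
5 → no match — must start with `c`

4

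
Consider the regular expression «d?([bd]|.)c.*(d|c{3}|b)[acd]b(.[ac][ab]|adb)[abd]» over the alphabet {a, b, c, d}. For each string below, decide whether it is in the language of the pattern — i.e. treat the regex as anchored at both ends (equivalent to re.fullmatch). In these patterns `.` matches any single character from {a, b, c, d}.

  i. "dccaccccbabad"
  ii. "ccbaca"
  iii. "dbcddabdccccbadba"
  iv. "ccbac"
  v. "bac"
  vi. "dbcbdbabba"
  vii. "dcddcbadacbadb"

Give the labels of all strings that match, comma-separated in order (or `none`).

i → no match
ii → no match
iii → match
iv → no match
v → no match
vi → no match
vii → no match

iii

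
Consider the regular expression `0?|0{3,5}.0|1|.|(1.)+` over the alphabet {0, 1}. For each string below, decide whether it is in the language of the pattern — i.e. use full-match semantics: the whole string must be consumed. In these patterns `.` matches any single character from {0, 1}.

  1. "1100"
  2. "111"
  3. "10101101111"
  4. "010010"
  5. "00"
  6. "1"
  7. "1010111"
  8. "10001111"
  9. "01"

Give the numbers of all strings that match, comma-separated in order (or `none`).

6

1. "1100" → no match
2. "111" → no match
3. "10101101111" → no match
4. "010010" → no match
5. "00" → no match
6. "1" → match
7. "1010111" → no match
8. "10001111" → no match
9. "01" → no match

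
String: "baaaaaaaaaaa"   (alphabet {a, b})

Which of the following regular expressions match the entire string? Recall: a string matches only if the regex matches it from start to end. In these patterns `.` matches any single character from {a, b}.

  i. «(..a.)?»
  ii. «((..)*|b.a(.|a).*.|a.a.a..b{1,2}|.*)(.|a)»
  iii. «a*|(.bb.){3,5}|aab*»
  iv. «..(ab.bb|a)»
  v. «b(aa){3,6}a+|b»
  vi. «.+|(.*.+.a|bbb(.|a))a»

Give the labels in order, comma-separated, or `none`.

ii, v, vi

i → no match
ii → match
iii → no match
iv → no match
v → match
vi → match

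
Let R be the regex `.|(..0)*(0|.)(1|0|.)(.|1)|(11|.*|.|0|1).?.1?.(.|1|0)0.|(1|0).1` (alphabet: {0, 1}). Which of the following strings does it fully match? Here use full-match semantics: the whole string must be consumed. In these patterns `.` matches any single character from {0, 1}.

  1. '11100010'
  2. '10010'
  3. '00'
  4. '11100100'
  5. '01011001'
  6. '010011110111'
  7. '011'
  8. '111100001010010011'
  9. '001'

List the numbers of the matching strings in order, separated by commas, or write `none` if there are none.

1 → no match
2 → no match
3 → no match
4 → match
5 → match
6 → no match
7 → match
8 → no match
9 → match

4, 5, 7, 9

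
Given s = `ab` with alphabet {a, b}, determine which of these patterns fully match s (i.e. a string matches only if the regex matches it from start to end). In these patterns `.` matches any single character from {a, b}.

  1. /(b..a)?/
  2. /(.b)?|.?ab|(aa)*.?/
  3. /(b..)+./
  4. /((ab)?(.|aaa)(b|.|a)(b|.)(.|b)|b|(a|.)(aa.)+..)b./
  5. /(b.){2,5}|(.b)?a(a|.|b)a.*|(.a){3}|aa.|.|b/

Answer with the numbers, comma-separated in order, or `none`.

2

1 → no match
2 → match
3 → no match — must start with `b`
4 → no match
5 → no match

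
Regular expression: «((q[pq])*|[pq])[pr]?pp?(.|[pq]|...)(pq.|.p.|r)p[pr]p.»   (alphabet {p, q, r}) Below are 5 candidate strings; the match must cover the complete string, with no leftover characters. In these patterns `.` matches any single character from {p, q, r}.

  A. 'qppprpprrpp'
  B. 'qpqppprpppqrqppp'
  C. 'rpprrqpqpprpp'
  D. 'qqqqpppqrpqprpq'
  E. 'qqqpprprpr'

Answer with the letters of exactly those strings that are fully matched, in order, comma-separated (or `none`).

A. 'qppprpprrpp' → no match
B → no match
C → match
D → match
E. 'qqqpprprpr' → no match

C, D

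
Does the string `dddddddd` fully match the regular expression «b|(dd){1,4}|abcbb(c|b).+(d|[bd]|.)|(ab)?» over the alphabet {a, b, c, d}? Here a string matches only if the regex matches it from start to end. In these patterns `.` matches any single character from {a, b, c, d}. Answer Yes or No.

Yes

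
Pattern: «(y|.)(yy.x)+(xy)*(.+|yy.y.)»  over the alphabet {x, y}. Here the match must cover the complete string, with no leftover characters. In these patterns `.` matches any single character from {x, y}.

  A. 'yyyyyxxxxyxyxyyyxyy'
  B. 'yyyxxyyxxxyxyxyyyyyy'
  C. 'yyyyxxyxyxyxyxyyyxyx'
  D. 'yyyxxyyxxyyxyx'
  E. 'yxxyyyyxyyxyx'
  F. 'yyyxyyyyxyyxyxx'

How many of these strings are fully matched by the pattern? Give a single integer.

A → no match
B → match
C → match
D → match
E → no match
F → no match
Total matched: 3

3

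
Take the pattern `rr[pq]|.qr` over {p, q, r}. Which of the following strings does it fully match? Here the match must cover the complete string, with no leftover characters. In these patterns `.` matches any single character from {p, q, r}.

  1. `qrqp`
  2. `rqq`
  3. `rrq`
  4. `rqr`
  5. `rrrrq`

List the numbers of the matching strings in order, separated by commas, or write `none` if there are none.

3, 4

1 → no match
2 → no match
3 → match
4 → match
5 → no match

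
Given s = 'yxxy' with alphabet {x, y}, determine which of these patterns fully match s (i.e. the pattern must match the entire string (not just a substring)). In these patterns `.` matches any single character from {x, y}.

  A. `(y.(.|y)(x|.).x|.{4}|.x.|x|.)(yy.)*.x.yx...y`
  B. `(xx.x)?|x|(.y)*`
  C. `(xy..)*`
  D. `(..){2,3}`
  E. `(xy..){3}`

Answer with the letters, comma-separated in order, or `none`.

A → no match
B → no match
C → no match
D → match
E → no match — must start with 'xy'

D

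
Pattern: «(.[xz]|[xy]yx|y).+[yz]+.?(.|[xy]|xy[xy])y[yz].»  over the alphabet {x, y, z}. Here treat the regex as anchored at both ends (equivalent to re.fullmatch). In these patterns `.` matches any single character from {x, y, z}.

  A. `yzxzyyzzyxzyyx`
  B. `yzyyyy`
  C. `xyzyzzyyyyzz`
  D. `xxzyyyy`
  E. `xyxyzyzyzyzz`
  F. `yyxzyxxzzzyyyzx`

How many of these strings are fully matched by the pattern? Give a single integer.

A → match
B → no match
C → no match
D → no match
E → match
F → match
Total matched: 3

3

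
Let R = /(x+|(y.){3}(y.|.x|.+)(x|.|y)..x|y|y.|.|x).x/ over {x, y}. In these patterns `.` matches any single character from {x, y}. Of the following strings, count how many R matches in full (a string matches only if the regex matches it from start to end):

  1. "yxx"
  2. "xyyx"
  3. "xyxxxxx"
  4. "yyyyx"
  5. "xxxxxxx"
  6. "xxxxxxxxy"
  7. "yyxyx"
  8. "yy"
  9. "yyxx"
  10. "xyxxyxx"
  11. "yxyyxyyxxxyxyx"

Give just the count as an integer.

1 → match
2 → no match
3 → no match
4 → no match
5 → match
6 → no match — must end with "x"
7 → no match
8 → no match — must end with "x"
9 → match
10 → no match
11 → no match
Total matched: 3

3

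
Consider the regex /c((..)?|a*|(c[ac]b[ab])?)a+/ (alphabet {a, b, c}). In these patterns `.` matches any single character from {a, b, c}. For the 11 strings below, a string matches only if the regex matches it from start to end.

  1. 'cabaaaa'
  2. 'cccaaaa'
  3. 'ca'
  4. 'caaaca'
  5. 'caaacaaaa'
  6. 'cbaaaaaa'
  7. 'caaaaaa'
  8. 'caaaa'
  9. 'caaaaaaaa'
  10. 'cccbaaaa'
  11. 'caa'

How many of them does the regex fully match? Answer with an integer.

9

1 → match
2 → match
3 → match
4 → no match
5 → no match
6 → match
7 → match
8 → match
9 → match
10 → match
11 → match
Total matched: 9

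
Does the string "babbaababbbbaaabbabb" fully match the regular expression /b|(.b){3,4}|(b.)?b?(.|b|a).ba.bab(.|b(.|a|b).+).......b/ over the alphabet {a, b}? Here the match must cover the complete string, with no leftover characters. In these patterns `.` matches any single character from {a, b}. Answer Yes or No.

Yes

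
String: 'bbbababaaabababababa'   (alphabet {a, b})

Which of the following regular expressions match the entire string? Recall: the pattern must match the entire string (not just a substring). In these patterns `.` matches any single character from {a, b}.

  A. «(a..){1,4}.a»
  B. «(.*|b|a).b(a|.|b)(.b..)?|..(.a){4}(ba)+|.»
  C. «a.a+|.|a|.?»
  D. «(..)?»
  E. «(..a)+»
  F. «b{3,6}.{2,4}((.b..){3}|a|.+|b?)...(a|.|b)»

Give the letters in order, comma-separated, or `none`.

A → no match — must start with 'a'
B → match
C → no match
D → no match
E → no match
F → match

B, F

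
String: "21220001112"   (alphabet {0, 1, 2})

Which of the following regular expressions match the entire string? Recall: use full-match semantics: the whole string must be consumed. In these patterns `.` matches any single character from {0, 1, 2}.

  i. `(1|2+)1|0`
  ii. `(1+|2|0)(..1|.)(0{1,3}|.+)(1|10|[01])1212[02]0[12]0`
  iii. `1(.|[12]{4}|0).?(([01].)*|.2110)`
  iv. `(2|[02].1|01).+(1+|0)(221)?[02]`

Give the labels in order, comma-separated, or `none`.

iv

i → no match
ii → no match — must end with "0"
iii → no match — must start with "1"
iv → match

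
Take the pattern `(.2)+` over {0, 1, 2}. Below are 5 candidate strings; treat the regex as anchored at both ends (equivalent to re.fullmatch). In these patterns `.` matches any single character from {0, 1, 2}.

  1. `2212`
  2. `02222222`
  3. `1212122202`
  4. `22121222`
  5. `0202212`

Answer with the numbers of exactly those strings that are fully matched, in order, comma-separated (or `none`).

1, 2, 3, 4

1. `2212` → match
2. `02222222` → match
3. `1212122202` → match
4. `22121222` → match
5. `0202212` → no match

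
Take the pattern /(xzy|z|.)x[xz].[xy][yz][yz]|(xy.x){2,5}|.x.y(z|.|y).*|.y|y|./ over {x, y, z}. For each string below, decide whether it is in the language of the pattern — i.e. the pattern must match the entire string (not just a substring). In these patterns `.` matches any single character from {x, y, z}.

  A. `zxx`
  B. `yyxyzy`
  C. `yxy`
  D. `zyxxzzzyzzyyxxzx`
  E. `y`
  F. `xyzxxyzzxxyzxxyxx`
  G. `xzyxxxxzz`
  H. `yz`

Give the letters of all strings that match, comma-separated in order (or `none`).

E, G

A → no match
B → no match
C → no match
D → no match
E → match
F → no match
G → match
H → no match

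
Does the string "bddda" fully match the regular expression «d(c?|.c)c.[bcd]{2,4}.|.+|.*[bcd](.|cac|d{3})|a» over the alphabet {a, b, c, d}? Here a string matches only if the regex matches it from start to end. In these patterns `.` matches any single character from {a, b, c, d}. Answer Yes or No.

Yes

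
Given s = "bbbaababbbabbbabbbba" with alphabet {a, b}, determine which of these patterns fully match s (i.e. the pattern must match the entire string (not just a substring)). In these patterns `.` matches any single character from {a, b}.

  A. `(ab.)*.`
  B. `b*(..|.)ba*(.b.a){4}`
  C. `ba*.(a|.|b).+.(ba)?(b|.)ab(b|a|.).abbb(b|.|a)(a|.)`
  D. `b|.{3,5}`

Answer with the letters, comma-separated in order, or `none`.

A → no match
B → no match
C → match
D → no match

C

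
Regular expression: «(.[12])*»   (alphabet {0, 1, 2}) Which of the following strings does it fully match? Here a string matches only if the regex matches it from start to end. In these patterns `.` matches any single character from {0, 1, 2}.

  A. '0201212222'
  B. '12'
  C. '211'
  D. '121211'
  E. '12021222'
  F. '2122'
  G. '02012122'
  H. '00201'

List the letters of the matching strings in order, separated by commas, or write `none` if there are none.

A, B, D, E, F, G

A. '0201212222' → match
B. '12' → match
C. '211' → no match
D. '121211' → match
E. '12021222' → match
F. '2122' → match
G. '02012122' → match
H. '00201' → no match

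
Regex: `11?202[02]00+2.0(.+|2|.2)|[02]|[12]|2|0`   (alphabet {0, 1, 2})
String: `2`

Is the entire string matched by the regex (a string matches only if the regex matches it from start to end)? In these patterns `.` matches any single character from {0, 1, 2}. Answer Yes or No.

Yes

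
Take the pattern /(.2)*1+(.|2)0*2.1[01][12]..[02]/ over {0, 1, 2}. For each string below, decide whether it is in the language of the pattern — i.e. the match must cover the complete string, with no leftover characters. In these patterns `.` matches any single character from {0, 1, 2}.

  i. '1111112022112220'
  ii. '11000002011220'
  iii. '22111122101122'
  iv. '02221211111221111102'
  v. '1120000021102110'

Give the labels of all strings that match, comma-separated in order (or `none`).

i, iii, iv, v

i → match
ii → no match
iii → match
iv → match
v → match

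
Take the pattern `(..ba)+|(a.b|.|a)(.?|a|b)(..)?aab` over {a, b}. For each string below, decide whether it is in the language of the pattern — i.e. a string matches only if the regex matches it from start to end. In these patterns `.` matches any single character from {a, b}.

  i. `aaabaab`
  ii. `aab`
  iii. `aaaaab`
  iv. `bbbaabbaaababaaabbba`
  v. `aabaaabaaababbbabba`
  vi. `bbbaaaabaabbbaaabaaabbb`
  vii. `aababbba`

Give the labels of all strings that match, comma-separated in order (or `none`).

i → match
ii → no match
iii → match
iv → no match
v → no match
vi → no match
vii → match

i, iii, vii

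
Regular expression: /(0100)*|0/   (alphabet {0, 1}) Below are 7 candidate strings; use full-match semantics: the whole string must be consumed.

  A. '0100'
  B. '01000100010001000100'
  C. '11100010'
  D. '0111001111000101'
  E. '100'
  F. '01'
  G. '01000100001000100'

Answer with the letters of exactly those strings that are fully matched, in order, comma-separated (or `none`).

A → match
B → match
C → no match
D → no match
E → no match
F → no match
G → no match

A, B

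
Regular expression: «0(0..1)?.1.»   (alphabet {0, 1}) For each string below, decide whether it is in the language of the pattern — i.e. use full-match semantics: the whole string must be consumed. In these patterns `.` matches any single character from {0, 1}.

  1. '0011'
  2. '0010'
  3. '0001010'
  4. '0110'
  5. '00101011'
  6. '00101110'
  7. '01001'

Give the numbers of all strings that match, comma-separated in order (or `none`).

1. '0011' → match
2. '0010' → match
3. '0001010' → no match
4. '0110' → match
5. '00101011' → match
6. '00101110' → match
7. '01001' → no match

1, 2, 4, 5, 6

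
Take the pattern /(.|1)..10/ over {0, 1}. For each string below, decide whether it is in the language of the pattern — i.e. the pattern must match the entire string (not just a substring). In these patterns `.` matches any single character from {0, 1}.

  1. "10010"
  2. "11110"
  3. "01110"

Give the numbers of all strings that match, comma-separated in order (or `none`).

1, 2, 3

1 → match
2 → match
3 → match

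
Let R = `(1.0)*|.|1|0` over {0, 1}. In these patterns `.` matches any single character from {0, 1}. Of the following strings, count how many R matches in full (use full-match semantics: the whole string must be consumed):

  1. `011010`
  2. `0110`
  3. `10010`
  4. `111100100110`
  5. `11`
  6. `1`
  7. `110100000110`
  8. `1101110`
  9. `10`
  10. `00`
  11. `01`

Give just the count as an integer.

1 → no match
2 → no match
3 → no match
4 → no match
5 → no match
6 → match
7 → no match
8 → no match
9 → no match
10 → no match
11 → no match
Total matched: 1

1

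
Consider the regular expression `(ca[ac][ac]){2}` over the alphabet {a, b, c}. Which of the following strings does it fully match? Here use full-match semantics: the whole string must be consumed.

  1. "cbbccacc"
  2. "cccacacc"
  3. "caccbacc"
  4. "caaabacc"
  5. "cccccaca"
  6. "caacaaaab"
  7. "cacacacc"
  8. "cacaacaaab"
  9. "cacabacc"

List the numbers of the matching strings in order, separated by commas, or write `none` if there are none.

1 → no match — must start with "ca"
2 → no match — must start with "ca"
3 → no match
4 → no match
5 → no match — must start with "ca"
6 → no match
7 → match
8 → no match
9 → no match

7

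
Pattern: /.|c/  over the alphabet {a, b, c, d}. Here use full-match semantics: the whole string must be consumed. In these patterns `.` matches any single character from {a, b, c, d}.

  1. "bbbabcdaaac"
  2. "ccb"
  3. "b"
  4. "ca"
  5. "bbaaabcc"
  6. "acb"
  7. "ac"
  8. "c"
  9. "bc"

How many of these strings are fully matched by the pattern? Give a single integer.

1 → no match
2 → no match
3 → match
4 → no match
5 → no match
6 → no match
7 → no match
8 → match
9 → no match
Total matched: 2

2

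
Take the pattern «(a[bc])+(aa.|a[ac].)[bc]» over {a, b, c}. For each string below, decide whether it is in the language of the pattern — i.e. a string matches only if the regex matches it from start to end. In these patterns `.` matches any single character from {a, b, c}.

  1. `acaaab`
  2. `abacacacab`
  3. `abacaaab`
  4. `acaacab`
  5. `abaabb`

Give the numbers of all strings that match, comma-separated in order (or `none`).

1, 2, 3, 5

1 → match
2 → match
3 → match
4 → no match
5 → match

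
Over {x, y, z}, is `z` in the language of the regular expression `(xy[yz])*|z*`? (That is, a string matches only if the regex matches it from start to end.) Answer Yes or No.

Yes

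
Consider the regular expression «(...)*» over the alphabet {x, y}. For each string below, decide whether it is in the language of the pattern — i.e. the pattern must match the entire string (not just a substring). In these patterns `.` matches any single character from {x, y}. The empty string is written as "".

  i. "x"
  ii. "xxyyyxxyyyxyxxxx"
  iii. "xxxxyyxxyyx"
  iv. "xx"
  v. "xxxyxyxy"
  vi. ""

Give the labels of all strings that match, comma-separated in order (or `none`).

i → no match
ii → no match
iii → no match
iv → no match
v → no match
vi → match

vi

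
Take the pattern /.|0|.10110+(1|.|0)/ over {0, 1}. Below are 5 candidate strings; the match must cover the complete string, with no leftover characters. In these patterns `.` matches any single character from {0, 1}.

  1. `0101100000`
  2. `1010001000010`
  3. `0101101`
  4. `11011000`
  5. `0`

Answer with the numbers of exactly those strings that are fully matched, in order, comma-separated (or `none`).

1 → match
2 → no match
3 → match
4 → match
5 → match

1, 3, 4, 5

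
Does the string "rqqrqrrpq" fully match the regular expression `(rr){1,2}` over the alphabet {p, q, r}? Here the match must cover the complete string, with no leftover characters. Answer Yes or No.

Every match must start with "rr", but "rqqrqrrpq" does not.

No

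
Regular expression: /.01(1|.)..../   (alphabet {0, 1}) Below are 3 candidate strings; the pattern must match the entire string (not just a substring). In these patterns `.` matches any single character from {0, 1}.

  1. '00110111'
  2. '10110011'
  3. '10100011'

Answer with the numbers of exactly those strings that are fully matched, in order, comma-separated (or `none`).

1 → match
2 → match
3 → match

1, 2, 3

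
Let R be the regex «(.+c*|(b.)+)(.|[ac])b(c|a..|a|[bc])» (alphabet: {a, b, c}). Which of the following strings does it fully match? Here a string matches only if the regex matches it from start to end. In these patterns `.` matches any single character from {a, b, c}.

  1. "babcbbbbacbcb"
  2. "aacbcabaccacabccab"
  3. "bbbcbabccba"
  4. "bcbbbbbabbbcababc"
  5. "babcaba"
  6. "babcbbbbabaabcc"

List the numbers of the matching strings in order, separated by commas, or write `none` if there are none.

3, 4, 5

1 → no match
2 → no match
3 → match
4 → match
5 → match
6 → no match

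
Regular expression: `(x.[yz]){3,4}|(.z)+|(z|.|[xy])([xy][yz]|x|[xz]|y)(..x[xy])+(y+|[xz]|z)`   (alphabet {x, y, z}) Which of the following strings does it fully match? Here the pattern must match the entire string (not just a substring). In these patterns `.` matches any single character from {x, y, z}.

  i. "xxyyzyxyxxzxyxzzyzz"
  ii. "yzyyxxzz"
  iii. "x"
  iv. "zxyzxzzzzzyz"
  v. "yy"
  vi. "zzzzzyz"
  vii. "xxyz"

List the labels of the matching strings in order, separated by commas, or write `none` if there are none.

i → no match
ii → no match
iii → no match
iv → no match
v → no match
vi → no match
vii → no match

none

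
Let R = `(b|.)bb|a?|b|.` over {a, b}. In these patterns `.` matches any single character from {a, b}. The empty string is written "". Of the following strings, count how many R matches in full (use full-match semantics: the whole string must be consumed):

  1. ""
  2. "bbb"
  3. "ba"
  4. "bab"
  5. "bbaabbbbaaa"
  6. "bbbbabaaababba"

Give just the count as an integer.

1 → match
2 → match
3 → no match
4 → no match
5 → no match
6 → no match
Total matched: 2

2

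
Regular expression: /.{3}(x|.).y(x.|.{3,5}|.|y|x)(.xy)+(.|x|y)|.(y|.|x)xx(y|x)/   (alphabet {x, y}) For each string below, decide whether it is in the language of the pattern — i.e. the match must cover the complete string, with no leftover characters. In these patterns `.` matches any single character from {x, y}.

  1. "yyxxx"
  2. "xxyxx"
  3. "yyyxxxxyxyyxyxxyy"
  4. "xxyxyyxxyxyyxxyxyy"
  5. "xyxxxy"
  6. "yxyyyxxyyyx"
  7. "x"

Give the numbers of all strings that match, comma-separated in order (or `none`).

1 → match
2 → no match
3 → no match
4 → no match
5 → no match
6 → no match
7 → no match

1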